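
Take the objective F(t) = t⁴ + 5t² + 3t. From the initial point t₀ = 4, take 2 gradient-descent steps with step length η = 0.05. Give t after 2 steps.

256.961475

F′(t) = 4t³ + 10t + 3
Step 1: F′(4) = 299; t₁ = 4 − 0.05·299 = -10.95
Step 2: F′(-10.95) = -5358.2295; t₂ = -10.95 − 0.05·(-5358.2295) = 256.961475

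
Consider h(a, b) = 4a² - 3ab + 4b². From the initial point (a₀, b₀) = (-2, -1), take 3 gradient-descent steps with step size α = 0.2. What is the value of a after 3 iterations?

∇h = (8a - 3b, -3a + 8b)
(a₁, b₁) = (-2, -1) − 0.2·(-13, -2) = (0.6, -0.6)
(a₂, b₂) = (0.6, -0.6) − 0.2·(6.6, -6.6) = (-0.72, 0.72)
(a₃, b₃) = (-0.72, 0.72) − 0.2·(-7.92, 7.92) = (0.864, -0.864)
a = 0.864

0.864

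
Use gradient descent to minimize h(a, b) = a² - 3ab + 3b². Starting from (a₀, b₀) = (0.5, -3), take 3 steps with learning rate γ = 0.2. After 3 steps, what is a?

∇h = (2a - 3b, -3a + 6b)
Step 1: at (0.5, -3), ∇h = (10, -19.5) → (0.5, -3) − 0.2·(10, -19.5) = (-1.5, 0.9)
Step 2: at (-1.5, 0.9), ∇h = (-5.7, 9.9) → (-1.5, 0.9) − 0.2·(-5.7, 9.9) = (-0.36, -1.08)
Step 3: at (-0.36, -1.08), ∇h = (2.52, -5.4) → (-0.36, -1.08) − 0.2·(2.52, -5.4) = (-0.864, 0)
a = -0.864

-0.864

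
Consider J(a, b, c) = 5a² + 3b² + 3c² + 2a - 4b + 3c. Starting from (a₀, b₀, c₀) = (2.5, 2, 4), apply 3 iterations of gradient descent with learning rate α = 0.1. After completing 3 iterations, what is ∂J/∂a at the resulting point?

0

∇J = (10a + 2, 6b - 4, 6c + 3)
(a₁, b₁, c₁) = (2.5, 2, 4) − 0.1·(27, 8, 27) = (-0.2, 1.2, 1.3)
(a₂, b₂, c₂) = (-0.2, 1.2, 1.3) − 0.1·(0, 3.2, 10.8) = (-0.2, 0.88, 0.22)
(a₃, b₃, c₃) = (-0.2, 0.88, 0.22) − 0.1·(0, 1.28, 4.32) = (-0.2, 0.752, -0.212)
∂J/∂a at (-0.2, 0.752, -0.212) = 0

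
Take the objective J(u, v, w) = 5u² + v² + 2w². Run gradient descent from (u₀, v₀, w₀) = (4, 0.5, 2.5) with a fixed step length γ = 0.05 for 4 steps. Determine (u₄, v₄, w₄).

(0.25, 0.32805, 1.024)

∇J = (10u, 2v, 4w)
Step 1: at (4, 0.5, 2.5), ∇J = (40, 1, 10) → (4, 0.5, 2.5) − 0.05·(40, 1, 10) = (2, 0.45, 2)
Step 2: at (2, 0.45, 2), ∇J = (20, 0.9, 8) → (2, 0.45, 2) − 0.05·(20, 0.9, 8) = (1, 0.405, 1.6)
Step 3: at (1, 0.405, 1.6), ∇J = (10, 0.81, 6.4) → (1, 0.405, 1.6) − 0.05·(10, 0.81, 6.4) = (0.5, 0.3645, 1.28)
Step 4: at (0.5, 0.3645, 1.28), ∇J = (5, 0.729, 5.12) → (0.5, 0.3645, 1.28) − 0.05·(5, 0.729, 5.12) = (0.25, 0.32805, 1.024)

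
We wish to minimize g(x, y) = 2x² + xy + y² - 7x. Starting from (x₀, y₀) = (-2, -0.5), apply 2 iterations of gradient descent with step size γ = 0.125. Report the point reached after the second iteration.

∇g = (4x + y - 7, x + 2y)
(x₁, y₁) = (-2, -0.5) − 0.125·(-15.5, -3) = (-0.0625, -0.125)
(x₂, y₂) = (-0.0625, -0.125) − 0.125·(-7.375, -0.3125) = (0.859375, -0.0859375)

(0.859375, -0.0859375)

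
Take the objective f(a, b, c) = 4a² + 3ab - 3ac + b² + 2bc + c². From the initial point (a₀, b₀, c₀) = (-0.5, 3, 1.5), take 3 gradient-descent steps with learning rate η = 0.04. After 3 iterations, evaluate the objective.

∇f = (8a + 3b - 3c, 3a + 2b + 2c, -3a + 2b + 2c)
(a₁, b₁, c₁) = (-0.5, 3, 1.5) − 0.04·(0.5, 7.5, 10.5) = (-0.52, 2.7, 1.08)
(a₂, b₂, c₂) = (-0.52, 2.7, 1.08) − 0.04·(0.7, 6, 9.12) = (-0.548, 2.46, 0.7152)
(a₃, b₃, c₃) = (-0.548, 2.46, 0.7152) − 0.04·(0.8504, 4.7064, 7.9944) = (-0.582016, 2.271744, 0.395424)
f(-0.582016, 2.271744, 0.395424) = 5.192610853888

5.192610853888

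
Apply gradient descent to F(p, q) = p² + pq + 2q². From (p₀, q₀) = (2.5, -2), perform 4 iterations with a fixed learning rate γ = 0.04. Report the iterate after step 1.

(2.38, -1.78)

∇F = (2p + q, p + 4q)
(p₁, q₁) = (2.5, -2) − 0.04·(3, -5.5) = (2.38, -1.78)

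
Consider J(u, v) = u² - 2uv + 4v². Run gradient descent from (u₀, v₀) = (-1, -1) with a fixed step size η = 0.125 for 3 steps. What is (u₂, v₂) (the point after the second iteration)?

(-0.8125, -0.25)

∇J = (2u - 2v, -2u + 8v)
Step 1: at (-1, -1), ∇J = (0, -6) → (-1, -1) − 0.125·(0, -6) = (-1, -0.25)
Step 2: at (-1, -0.25), ∇J = (-1.5, 0) → (-1, -0.25) − 0.125·(-1.5, 0) = (-0.8125, -0.25)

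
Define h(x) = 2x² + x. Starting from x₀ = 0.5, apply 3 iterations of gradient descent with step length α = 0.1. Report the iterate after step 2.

h′(x) = 4x + 1
x₁ = 0.5 − 0.1·3 = 0.2
x₂ = 0.2 − 0.1·1.8 = 0.02

0.02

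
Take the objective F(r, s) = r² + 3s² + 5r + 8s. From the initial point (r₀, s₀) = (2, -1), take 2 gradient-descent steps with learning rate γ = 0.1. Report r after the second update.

∇F = (2r + 5, 6s + 8)
(r₁, s₁) = (2, -1) − 0.1·(9, 2) = (1.1, -1.2)
(r₂, s₂) = (1.1, -1.2) − 0.1·(7.2, 0.8) = (0.38, -1.28)
r = 0.38

0.38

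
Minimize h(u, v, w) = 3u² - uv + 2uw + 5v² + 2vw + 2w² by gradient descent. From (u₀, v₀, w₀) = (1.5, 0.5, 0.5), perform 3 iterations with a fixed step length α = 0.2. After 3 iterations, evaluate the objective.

∇h = (6u - v + 2w, -u + 10v + 2w, 2u + 2v + 4w)
(u₁, v₁, w₁) = (1.5, 0.5, 0.5) − 0.2·(9.5, 4.5, 6) = (-0.4, -0.4, -0.7)
(u₂, v₂, w₂) = (-0.4, -0.4, -0.7) − 0.2·(-3.4, -5, -4.4) = (0.28, 0.6, 0.18)
(u₃, v₃, w₃) = (0.28, 0.6, 0.18) − 0.2·(1.44, 6.08, 2.48) = (-0.008, -0.616, -0.316)
h(-0.008, -0.616, -0.316) = 2.486624

2.486624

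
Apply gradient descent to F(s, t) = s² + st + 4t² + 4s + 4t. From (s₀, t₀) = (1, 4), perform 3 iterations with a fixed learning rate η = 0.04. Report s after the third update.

∇F = (2s + t + 4, s + 8t + 4)
(s₁, t₁) = (1, 4) − 0.04·(10, 37) = (0.6, 2.52)
(s₂, t₂) = (0.6, 2.52) − 0.04·(7.72, 24.76) = (0.2912, 1.5296)
(s₃, t₃) = (0.2912, 1.5296) − 0.04·(6.112, 16.528) = (0.04672, 0.86848)
s = 0.04672

0.04672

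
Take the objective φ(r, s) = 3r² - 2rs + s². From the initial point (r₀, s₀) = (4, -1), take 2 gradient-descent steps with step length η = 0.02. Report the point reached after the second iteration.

∇φ = (6r - 2s, -2r + 2s)
(r₁, s₁) = (4, -1) − 0.02·(26, -10) = (3.48, -0.8)
(r₂, s₂) = (3.48, -0.8) − 0.02·(22.48, -8.56) = (3.0304, -0.6288)

(3.0304, -0.6288)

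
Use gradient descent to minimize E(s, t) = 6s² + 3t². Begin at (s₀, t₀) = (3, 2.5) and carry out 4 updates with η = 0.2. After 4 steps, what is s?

11.5248

∇E = (12s, 6t)
Step 1: at (3, 2.5), ∇E = (36, 15) → (3, 2.5) − 0.2·(36, 15) = (-4.2, -0.5)
Step 2: at (-4.2, -0.5), ∇E = (-50.4, -3) → (-4.2, -0.5) − 0.2·(-50.4, -3) = (5.88, 0.1)
Step 3: at (5.88, 0.1), ∇E = (70.56, 0.6) → (5.88, 0.1) − 0.2·(70.56, 0.6) = (-8.232, -0.02)
Step 4: at (-8.232, -0.02), ∇E = (-98.784, -0.12) → (-8.232, -0.02) − 0.2·(-98.784, -0.12) = (11.5248, 0.004)
s = 11.5248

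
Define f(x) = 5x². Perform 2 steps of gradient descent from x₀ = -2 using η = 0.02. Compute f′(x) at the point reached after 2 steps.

f′(x) = 10x
x₁ = -2 − 0.02·(-20) = -1.6
x₂ = -1.6 − 0.02·(-16) = -1.28
f′(x) at (-1.28) = -12.8

-12.8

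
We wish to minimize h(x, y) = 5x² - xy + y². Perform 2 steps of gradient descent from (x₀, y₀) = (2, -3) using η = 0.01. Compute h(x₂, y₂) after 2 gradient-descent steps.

24.76241023

∇h = (10x - y, -x + 2y)
Step 1: at (2, -3), ∇h = (23, -8) → (2, -3) − 0.01·(23, -8) = (1.77, -2.92)
Step 2: at (1.77, -2.92), ∇h = (20.62, -7.61) → (1.77, -2.92) − 0.01·(20.62, -7.61) = (1.5638, -2.8439)
h(1.5638, -2.8439) = 24.76241023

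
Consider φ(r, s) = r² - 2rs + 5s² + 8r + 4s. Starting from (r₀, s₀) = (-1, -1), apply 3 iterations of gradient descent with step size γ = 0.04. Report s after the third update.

∇φ = (2r - 2s + 8, -2r + 10s + 4)
(r₁, s₁) = (-1, -1) − 0.04·(8, -4) = (-1.32, -0.84)
(r₂, s₂) = (-1.32, -0.84) − 0.04·(7.04, -1.76) = (-1.6016, -0.7696)
(r₃, s₃) = (-1.6016, -0.7696) − 0.04·(6.336, -0.4928) = (-1.85504, -0.749888)
s = -0.749888

-0.749888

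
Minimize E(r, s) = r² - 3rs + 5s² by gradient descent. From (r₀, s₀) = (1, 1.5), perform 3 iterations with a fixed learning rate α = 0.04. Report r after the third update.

1.132928

∇E = (2r - 3s, -3r + 10s)
Step 1: at (1, 1.5), ∇E = (-2.5, 12) → (1, 1.5) − 0.04·(-2.5, 12) = (1.1, 1.02)
Step 2: at (1.1, 1.02), ∇E = (-0.86, 6.9) → (1.1, 1.02) − 0.04·(-0.86, 6.9) = (1.1344, 0.744)
Step 3: at (1.1344, 0.744), ∇E = (0.0368, 4.0368) → (1.1344, 0.744) − 0.04·(0.0368, 4.0368) = (1.132928, 0.582528)
r = 1.132928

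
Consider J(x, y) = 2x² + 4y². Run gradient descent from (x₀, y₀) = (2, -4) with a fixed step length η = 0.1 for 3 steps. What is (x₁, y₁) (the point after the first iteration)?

∇J = (4x, 8y)
(x₁, y₁) = (2, -4) − 0.1·(8, -32) = (1.2, -0.8)

(1.2, -0.8)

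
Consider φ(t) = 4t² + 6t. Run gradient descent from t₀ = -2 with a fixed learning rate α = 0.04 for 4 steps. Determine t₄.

-1.0172672

φ′(t) = 8t + 6
Step 1: φ′(-2) = -10; t₁ = -2 − 0.04·(-10) = -1.6
Step 2: φ′(-1.6) = -6.8; t₂ = -1.6 − 0.04·(-6.8) = -1.328
Step 3: φ′(-1.328) = -4.624; t₃ = -1.328 − 0.04·(-4.624) = -1.14304
Step 4: φ′(-1.14304) = -3.14432; t₄ = -1.14304 − 0.04·(-3.14432) = -1.0172672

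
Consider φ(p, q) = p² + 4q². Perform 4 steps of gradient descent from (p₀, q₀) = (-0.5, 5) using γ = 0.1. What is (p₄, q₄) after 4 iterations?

∇φ = (2p, 8q)
Step 1: at (-0.5, 5), ∇φ = (-1, 40) → (-0.5, 5) − 0.1·(-1, 40) = (-0.4, 1)
Step 2: at (-0.4, 1), ∇φ = (-0.8, 8) → (-0.4, 1) − 0.1·(-0.8, 8) = (-0.32, 0.2)
Step 3: at (-0.32, 0.2), ∇φ = (-0.64, 1.6) → (-0.32, 0.2) − 0.1·(-0.64, 1.6) = (-0.256, 0.04)
Step 4: at (-0.256, 0.04), ∇φ = (-0.512, 0.32) → (-0.256, 0.04) − 0.1·(-0.512, 0.32) = (-0.2048, 0.008)

(-0.2048, 0.008)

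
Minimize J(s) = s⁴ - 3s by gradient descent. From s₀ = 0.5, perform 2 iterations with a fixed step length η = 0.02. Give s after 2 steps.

0.59669

J′(s) = 4s³ - 3
Step 1: J′(0.5) = -2.5; s₁ = 0.5 − 0.02·(-2.5) = 0.55
Step 2: J′(0.55) = -2.3345; s₂ = 0.55 − 0.02·(-2.3345) = 0.59669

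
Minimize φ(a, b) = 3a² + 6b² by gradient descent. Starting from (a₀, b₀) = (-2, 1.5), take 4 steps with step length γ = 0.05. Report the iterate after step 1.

∇φ = (6a, 12b)
(a₁, b₁) = (-2, 1.5) − 0.05·(-12, 18) = (-1.4, 0.6)

(-1.4, 0.6)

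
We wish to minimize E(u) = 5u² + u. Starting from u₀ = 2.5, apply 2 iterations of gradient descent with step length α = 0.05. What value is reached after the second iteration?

0.55

E′(u) = 10u + 1
Step 1: E′(2.5) = 26; u₁ = 2.5 − 0.05·26 = 1.2
Step 2: E′(1.2) = 13; u₂ = 1.2 − 0.05·13 = 0.55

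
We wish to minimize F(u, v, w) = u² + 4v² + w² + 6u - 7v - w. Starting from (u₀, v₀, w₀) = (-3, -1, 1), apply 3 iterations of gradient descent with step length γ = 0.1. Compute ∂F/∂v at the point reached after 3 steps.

∇F = (2u + 6, 8v - 7, 2w - 1)
(u₁, v₁, w₁) = (-3, -1, 1) − 0.1·(0, -15, 1) = (-3, 0.5, 0.9)
(u₂, v₂, w₂) = (-3, 0.5, 0.9) − 0.1·(0, -3, 0.8) = (-3, 0.8, 0.82)
(u₃, v₃, w₃) = (-3, 0.8, 0.82) − 0.1·(0, -0.6, 0.64) = (-3, 0.86, 0.756)
∂F/∂v at (-3, 0.86, 0.756) = -0.12

-0.12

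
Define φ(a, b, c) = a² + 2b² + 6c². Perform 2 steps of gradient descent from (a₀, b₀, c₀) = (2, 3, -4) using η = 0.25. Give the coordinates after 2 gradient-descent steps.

(0.5, 0, -16)

∇φ = (2a, 4b, 12c)
(a₁, b₁, c₁) = (2, 3, -4) − 0.25·(4, 12, -48) = (1, 0, 8)
(a₂, b₂, c₂) = (1, 0, 8) − 0.25·(2, 0, 96) = (0.5, 0, -16)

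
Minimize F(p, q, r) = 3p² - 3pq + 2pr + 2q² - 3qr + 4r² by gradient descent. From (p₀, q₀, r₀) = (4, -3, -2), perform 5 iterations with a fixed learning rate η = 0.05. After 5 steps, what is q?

∇F = (6p - 3q + 2r, -3p + 4q - 3r, 2p - 3q + 8r)
(p₁, q₁, r₁) = (4, -3, -2) − 0.05·(29, -18, 1) = (2.55, -2.1, -2.05)
(p₂, q₂, r₂) = (2.55, -2.1, -2.05) − 0.05·(17.5, -9.9, -5) = (1.675, -1.605, -1.8)
(p₃, q₃, r₃) = (1.675, -1.605, -1.8) − 0.05·(11.265, -6.045, -6.235) = (1.11175, -1.30275, -1.48825)
(p₄, q₄, r₄) = (1.11175, -1.30275, -1.48825) − 0.05·(7.60225, -4.0815, -5.77425) = (0.7316375, -1.098675, -1.1995375)
(p₅, q₅, r₅) = (0.7316375, -1.098675, -1.1995375) − 0.05·(5.286775, -2.991, -4.837) = (0.46729875, -0.949125, -0.9576875)
q = -0.949125

-0.949125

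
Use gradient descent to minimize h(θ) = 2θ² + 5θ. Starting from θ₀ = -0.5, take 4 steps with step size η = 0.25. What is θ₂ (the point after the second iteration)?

-1.25

h′(θ) = 4θ + 5
Step 1: h′(-0.5) = 3; θ₁ = -0.5 − 0.25·3 = -1.25
Step 2: h′(-1.25) = 0; θ₂ = -1.25 − 0.25·0 = -1.25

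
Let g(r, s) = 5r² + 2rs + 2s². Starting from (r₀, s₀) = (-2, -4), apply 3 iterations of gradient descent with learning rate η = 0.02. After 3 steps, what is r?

∇g = (10r + 2s, 2r + 4s)
Step 1: at (-2, -4), ∇g = (-28, -20) → (-2, -4) − 0.02·(-28, -20) = (-1.44, -3.6)
Step 2: at (-1.44, -3.6), ∇g = (-21.6, -17.28) → (-1.44, -3.6) − 0.02·(-21.6, -17.28) = (-1.008, -3.2544)
Step 3: at (-1.008, -3.2544), ∇g = (-16.5888, -15.0336) → (-1.008, -3.2544) − 0.02·(-16.5888, -15.0336) = (-0.676224, -2.953728)
r = -0.676224

-0.676224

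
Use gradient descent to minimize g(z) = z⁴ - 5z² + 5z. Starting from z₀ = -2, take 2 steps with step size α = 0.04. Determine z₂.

g′(z) = 4z³ - 10z + 5
Step 1: g′(-2) = -7; z₁ = -2 − 0.04·(-7) = -1.72
Step 2: g′(-1.72) = 1.846208; z₂ = -1.72 − 0.04·1.846208 = -1.79384832

-1.79384832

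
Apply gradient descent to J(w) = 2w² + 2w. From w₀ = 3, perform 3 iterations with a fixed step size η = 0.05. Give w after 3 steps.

J′(w) = 4w + 2
Step 1: J′(3) = 14; w₁ = 3 − 0.05·14 = 2.3
Step 2: J′(2.3) = 11.2; w₂ = 2.3 − 0.05·11.2 = 1.74
Step 3: J′(1.74) = 8.96; w₃ = 1.74 − 0.05·8.96 = 1.292

1.292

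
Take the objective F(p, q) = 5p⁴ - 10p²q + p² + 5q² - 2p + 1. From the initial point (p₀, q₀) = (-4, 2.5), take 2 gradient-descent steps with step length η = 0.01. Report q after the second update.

∇F = (20p³ - 20pq + 2p - 2, -10p² + 10q)
Step 1: at (-4, 2.5), ∇F = (-1090, -135) → (-4, 2.5) − 0.01·(-1090, -135) = (6.9, 3.85)
Step 2: at (6.9, 3.85), ∇F = (6050.68, -437.6) → (6.9, 3.85) − 0.01·(6050.68, -437.6) = (-53.6068, 8.226)
q = 8.226

8.226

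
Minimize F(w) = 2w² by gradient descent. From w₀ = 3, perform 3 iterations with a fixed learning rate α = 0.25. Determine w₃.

0

F′(w) = 4w
w₁ = 3 − 0.25·12 = 0
w₂ = 0 − 0.25·0 = 0
w₃ = 0 − 0.25·0 = 0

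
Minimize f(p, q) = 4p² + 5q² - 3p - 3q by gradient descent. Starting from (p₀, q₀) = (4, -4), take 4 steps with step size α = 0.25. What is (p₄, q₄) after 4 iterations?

(4, -21.46875)

∇f = (8p - 3, 10q - 3)
Step 1: at (4, -4), ∇f = (29, -43) → (4, -4) − 0.25·(29, -43) = (-3.25, 6.75)
Step 2: at (-3.25, 6.75), ∇f = (-29, 64.5) → (-3.25, 6.75) − 0.25·(-29, 64.5) = (4, -9.375)
Step 3: at (4, -9.375), ∇f = (29, -96.75) → (4, -9.375) − 0.25·(29, -96.75) = (-3.25, 14.8125)
Step 4: at (-3.25, 14.8125), ∇f = (-29, 145.125) → (-3.25, 14.8125) − 0.25·(-29, 145.125) = (4, -21.46875)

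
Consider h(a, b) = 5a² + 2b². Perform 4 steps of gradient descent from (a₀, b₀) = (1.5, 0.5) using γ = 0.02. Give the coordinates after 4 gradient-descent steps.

(0.6144, 0.35819648)

∇h = (10a, 4b)
(a₁, b₁) = (1.5, 0.5) − 0.02·(15, 2) = (1.2, 0.46)
(a₂, b₂) = (1.2, 0.46) − 0.02·(12, 1.84) = (0.96, 0.4232)
(a₃, b₃) = (0.96, 0.4232) − 0.02·(9.6, 1.6928) = (0.768, 0.389344)
(a₄, b₄) = (0.768, 0.389344) − 0.02·(7.68, 1.557376) = (0.6144, 0.35819648)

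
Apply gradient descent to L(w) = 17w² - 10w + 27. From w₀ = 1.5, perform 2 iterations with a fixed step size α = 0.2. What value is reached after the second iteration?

40.86

L′(w) = 34w - 10
Step 1: L′(1.5) = 41; w₁ = 1.5 − 0.2·41 = -6.7
Step 2: L′(-6.7) = -237.8; w₂ = -6.7 − 0.2·(-237.8) = 40.86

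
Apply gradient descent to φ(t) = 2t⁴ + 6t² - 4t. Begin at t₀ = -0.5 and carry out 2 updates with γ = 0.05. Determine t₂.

0.21995

φ′(t) = 8t³ + 12t - 4
t₁ = -0.5 − 0.05·(-11) = 0.05
t₂ = 0.05 − 0.05·(-3.399) = 0.21995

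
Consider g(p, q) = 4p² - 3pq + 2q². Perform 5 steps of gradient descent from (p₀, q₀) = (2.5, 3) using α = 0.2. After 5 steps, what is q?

0.37632

∇g = (8p - 3q, -3p + 4q)
(p₁, q₁) = (2.5, 3) − 0.2·(11, 4.5) = (0.3, 2.1)
(p₂, q₂) = (0.3, 2.1) − 0.2·(-3.9, 7.5) = (1.08, 0.6)
(p₃, q₃) = (1.08, 0.6) − 0.2·(6.84, -0.84) = (-0.288, 0.768)
(p₄, q₄) = (-0.288, 0.768) − 0.2·(-4.608, 3.936) = (0.6336, -0.0192)
(p₅, q₅) = (0.6336, -0.0192) − 0.2·(5.1264, -1.9776) = (-0.39168, 0.37632)
q = 0.37632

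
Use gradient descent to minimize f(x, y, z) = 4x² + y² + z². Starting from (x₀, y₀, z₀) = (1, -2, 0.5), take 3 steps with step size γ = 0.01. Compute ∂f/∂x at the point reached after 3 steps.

∇f = (8x, 2y, 2z)
Step 1: at (1, -2, 0.5), ∇f = (8, -4, 1) → (1, -2, 0.5) − 0.01·(8, -4, 1) = (0.92, -1.96, 0.49)
Step 2: at (0.92, -1.96, 0.49), ∇f = (7.36, -3.92, 0.98) → (0.92, -1.96, 0.49) − 0.01·(7.36, -3.92, 0.98) = (0.8464, -1.9208, 0.4802)
Step 3: at (0.8464, -1.9208, 0.4802), ∇f = (6.7712, -3.8416, 0.9604) → (0.8464, -1.9208, 0.4802) − 0.01·(6.7712, -3.8416, 0.9604) = (0.778688, -1.882384, 0.470596)
∂f/∂x at (0.778688, -1.882384, 0.470596) = 6.229504

6.229504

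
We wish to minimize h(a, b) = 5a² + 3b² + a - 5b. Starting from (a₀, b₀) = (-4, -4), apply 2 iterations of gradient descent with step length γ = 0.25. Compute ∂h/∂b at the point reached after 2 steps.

-7.25

∇h = (10a + 1, 6b - 5)
Step 1: at (-4, -4), ∇h = (-39, -29) → (-4, -4) − 0.25·(-39, -29) = (5.75, 3.25)
Step 2: at (5.75, 3.25), ∇h = (58.5, 14.5) → (5.75, 3.25) − 0.25·(58.5, 14.5) = (-8.875, -0.375)
∂h/∂b at (-8.875, -0.375) = -7.25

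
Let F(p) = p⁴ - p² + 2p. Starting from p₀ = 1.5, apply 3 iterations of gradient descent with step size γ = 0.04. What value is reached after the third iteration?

0.73236736

F′(p) = 4p³ - 2p + 2
Step 1: F′(1.5) = 12.5; p₁ = 1.5 − 0.04·12.5 = 1
Step 2: F′(1) = 4; p₂ = 1 − 0.04·4 = 0.84
Step 3: F′(0.84) = 2.690816; p₃ = 0.84 − 0.04·2.690816 = 0.73236736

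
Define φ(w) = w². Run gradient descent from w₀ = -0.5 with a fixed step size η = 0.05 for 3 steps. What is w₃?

φ′(w) = 2w
Step 1: φ′(-0.5) = -1; w₁ = -0.5 − 0.05·(-1) = -0.45
Step 2: φ′(-0.45) = -0.9; w₂ = -0.45 − 0.05·(-0.9) = -0.405
Step 3: φ′(-0.405) = -0.81; w₃ = -0.405 − 0.05·(-0.81) = -0.3645

-0.3645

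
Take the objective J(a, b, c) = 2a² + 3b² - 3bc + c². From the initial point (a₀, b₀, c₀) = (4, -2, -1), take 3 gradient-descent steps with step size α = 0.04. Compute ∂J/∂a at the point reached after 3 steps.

9.483264

∇J = (4a, 6b - 3c, -3b + 2c)
(a₁, b₁, c₁) = (4, -2, -1) − 0.04·(16, -9, 4) = (3.36, -1.64, -1.16)
(a₂, b₂, c₂) = (3.36, -1.64, -1.16) − 0.04·(13.44, -6.36, 2.6) = (2.8224, -1.3856, -1.264)
(a₃, b₃, c₃) = (2.8224, -1.3856, -1.264) − 0.04·(11.2896, -4.5216, 1.6288) = (2.370816, -1.204736, -1.329152)
∂J/∂a at (2.370816, -1.204736, -1.329152) = 9.483264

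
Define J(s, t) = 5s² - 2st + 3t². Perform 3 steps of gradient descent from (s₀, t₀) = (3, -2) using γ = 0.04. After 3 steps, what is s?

0.461632

∇J = (10s - 2t, -2s + 6t)
Step 1: at (3, -2), ∇J = (34, -18) → (3, -2) − 0.04·(34, -18) = (1.64, -1.28)
Step 2: at (1.64, -1.28), ∇J = (18.96, -10.96) → (1.64, -1.28) − 0.04·(18.96, -10.96) = (0.8816, -0.8416)
Step 3: at (0.8816, -0.8416), ∇J = (10.4992, -6.8128) → (0.8816, -0.8416) − 0.04·(10.4992, -6.8128) = (0.461632, -0.569088)
s = 0.461632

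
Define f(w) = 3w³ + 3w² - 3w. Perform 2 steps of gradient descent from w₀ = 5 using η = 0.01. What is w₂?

f′(w) = 9w² + 6w - 3
Step 1: f′(5) = 252; w₁ = 5 − 0.01·252 = 2.48
Step 2: f′(2.48) = 67.2336; w₂ = 2.48 − 0.01·67.2336 = 1.807664

1.807664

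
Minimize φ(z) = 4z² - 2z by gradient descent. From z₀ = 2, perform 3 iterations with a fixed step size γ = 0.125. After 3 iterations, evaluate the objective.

-0.25

φ′(z) = 8z - 2
z₁ = 2 − 0.125·14 = 0.25
z₂ = 0.25 − 0.125·0 = 0.25
z₃ = 0.25 − 0.125·0 = 0.25
φ(0.25) = -0.25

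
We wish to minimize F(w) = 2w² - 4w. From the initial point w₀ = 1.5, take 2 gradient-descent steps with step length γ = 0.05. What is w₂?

1.32

F′(w) = 4w - 4
Step 1: F′(1.5) = 2; w₁ = 1.5 − 0.05·2 = 1.4
Step 2: F′(1.4) = 1.6; w₂ = 1.4 − 0.05·1.6 = 1.32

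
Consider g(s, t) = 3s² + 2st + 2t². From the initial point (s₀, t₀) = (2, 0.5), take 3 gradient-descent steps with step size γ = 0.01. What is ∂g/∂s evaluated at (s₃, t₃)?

10.4874

∇g = (6s + 2t, 2s + 4t)
(s₁, t₁) = (2, 0.5) − 0.01·(13, 6) = (1.87, 0.44)
(s₂, t₂) = (1.87, 0.44) − 0.01·(12.1, 5.5) = (1.749, 0.385)
(s₃, t₃) = (1.749, 0.385) − 0.01·(11.264, 5.038) = (1.63636, 0.33462)
∂g/∂s at (1.63636, 0.33462) = 10.4874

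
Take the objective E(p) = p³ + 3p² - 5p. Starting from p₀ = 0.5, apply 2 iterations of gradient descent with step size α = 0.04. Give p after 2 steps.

E′(p) = 3p² + 6p - 5
p₁ = 0.5 − 0.04·(-1.25) = 0.55
p₂ = 0.55 − 0.04·(-0.7925) = 0.5817

0.5817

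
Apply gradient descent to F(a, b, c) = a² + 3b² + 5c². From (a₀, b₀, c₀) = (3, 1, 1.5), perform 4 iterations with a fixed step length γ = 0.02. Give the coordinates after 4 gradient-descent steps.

(2.54803968, 0.59969536, 0.6144)

∇F = (2a, 6b, 10c)
Step 1: at (3, 1, 1.5), ∇F = (6, 6, 15) → (3, 1, 1.5) − 0.02·(6, 6, 15) = (2.88, 0.88, 1.2)
Step 2: at (2.88, 0.88, 1.2), ∇F = (5.76, 5.28, 12) → (2.88, 0.88, 1.2) − 0.02·(5.76, 5.28, 12) = (2.7648, 0.7744, 0.96)
Step 3: at (2.7648, 0.7744, 0.96), ∇F = (5.5296, 4.6464, 9.6) → (2.7648, 0.7744, 0.96) − 0.02·(5.5296, 4.6464, 9.6) = (2.654208, 0.681472, 0.768)
Step 4: at (2.654208, 0.681472, 0.768), ∇F = (5.308416, 4.088832, 7.68) → (2.654208, 0.681472, 0.768) − 0.02·(5.308416, 4.088832, 7.68) = (2.54803968, 0.59969536, 0.6144)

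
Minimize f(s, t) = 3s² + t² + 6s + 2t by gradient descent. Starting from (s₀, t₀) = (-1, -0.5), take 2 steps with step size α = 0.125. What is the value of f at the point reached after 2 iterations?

-3.9208984375

∇f = (6s + 6, 2t + 2)
Step 1: at (-1, -0.5), ∇f = (0, 1) → (-1, -0.5) − 0.125·(0, 1) = (-1, -0.625)
Step 2: at (-1, -0.625), ∇f = (0, 0.75) → (-1, -0.625) − 0.125·(0, 0.75) = (-1, -0.71875)
f(-1, -0.71875) = -3.9208984375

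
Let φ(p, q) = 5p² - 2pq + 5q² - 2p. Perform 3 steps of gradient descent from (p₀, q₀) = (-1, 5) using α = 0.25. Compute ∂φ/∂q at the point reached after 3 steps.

-311

∇φ = (10p - 2q - 2, -2p + 10q)
(p₁, q₁) = (-1, 5) − 0.25·(-22, 52) = (4.5, -8)
(p₂, q₂) = (4.5, -8) − 0.25·(59, -89) = (-10.25, 14.25)
(p₃, q₃) = (-10.25, 14.25) − 0.25·(-133, 163) = (23, -26.5)
∂φ/∂q at (23, -26.5) = -311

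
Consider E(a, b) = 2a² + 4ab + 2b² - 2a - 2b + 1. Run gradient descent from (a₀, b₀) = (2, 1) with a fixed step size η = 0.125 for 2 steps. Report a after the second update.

∇E = (4a + 4b - 2, 4a + 4b - 2)
Step 1: at (2, 1), ∇E = (10, 10) → (2, 1) − 0.125·(10, 10) = (0.75, -0.25)
Step 2: at (0.75, -0.25), ∇E = (0, 0) → (0.75, -0.25) − 0.125·(0, 0) = (0.75, -0.25)
a = 0.75

0.75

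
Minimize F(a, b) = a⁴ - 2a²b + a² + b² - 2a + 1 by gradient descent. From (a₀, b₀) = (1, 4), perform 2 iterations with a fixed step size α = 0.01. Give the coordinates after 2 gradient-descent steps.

∇F = (4a³ - 4ab + 2a - 2, -2a² + 2b)
Step 1: at (1, 4), ∇F = (-12, 6) → (1, 4) − 0.01·(-12, 6) = (1.12, 3.94)
Step 2: at (1.12, 3.94), ∇F = (-11.791488, 5.3712) → (1.12, 3.94) − 0.01·(-11.791488, 5.3712) = (1.23791488, 3.886288)

(1.23791488, 3.886288)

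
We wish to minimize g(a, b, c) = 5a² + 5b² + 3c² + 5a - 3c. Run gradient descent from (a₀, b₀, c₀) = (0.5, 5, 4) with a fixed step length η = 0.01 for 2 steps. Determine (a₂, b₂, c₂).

(0.31, 4.05, 3.5926)

∇g = (10a + 5, 10b, 6c - 3)
Step 1: at (0.5, 5, 4), ∇g = (10, 50, 21) → (0.5, 5, 4) − 0.01·(10, 50, 21) = (0.4, 4.5, 3.79)
Step 2: at (0.4, 4.5, 3.79), ∇g = (9, 45, 19.74) → (0.4, 4.5, 3.79) − 0.01·(9, 45, 19.74) = (0.31, 4.05, 3.5926)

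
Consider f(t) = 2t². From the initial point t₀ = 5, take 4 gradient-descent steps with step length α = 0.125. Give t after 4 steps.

0.3125

f′(t) = 4t
t₁ = 5 − 0.125·20 = 2.5
t₂ = 2.5 − 0.125·10 = 1.25
t₃ = 1.25 − 0.125·5 = 0.625
t₄ = 0.625 − 0.125·2.5 = 0.3125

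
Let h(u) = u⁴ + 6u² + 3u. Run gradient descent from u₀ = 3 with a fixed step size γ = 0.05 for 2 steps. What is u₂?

14.572575

h′(u) = 4u³ + 12u + 3
Step 1: h′(3) = 147; u₁ = 3 − 0.05·147 = -4.35
Step 2: h′(-4.35) = -378.4515; u₂ = -4.35 − 0.05·(-378.4515) = 14.572575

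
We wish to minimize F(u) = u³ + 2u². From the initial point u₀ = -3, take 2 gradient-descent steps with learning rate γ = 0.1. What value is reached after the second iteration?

F′(u) = 3u² + 4u
u₁ = -3 − 0.1·15 = -4.5
u₂ = -4.5 − 0.1·42.75 = -8.775

-8.775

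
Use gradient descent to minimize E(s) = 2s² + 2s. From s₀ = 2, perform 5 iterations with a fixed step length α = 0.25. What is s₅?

E′(s) = 4s + 2
s₁ = 2 − 0.25·10 = -0.5
s₂ = -0.5 − 0.25·0 = -0.5
s₃ = -0.5 − 0.25·0 = -0.5
s₄ = -0.5 − 0.25·0 = -0.5
s₅ = -0.5 − 0.25·0 = -0.5

-0.5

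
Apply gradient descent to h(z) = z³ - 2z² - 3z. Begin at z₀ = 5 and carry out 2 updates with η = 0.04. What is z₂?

h′(z) = 3z² - 4z - 3
z₁ = 5 − 0.04·52 = 2.92
z₂ = 2.92 − 0.04·10.8992 = 2.484032

2.484032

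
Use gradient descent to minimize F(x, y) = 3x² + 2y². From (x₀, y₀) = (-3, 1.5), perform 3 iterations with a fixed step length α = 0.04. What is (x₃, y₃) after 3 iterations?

(-1.316928, 0.889056)

∇F = (6x, 4y)
(x₁, y₁) = (-3, 1.5) − 0.04·(-18, 6) = (-2.28, 1.26)
(x₂, y₂) = (-2.28, 1.26) − 0.04·(-13.68, 5.04) = (-1.7328, 1.0584)
(x₃, y₃) = (-1.7328, 1.0584) − 0.04·(-10.3968, 4.2336) = (-1.316928, 0.889056)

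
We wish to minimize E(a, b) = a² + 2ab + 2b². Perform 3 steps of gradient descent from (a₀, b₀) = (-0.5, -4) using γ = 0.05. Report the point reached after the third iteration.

∇E = (2a + 2b, 2a + 4b)
(a₁, b₁) = (-0.5, -4) − 0.05·(-9, -17) = (-0.05, -3.15)
(a₂, b₂) = (-0.05, -3.15) − 0.05·(-6.4, -12.7) = (0.27, -2.515)
(a₃, b₃) = (0.27, -2.515) − 0.05·(-4.49, -9.52) = (0.4945, -2.039)

(0.4945, -2.039)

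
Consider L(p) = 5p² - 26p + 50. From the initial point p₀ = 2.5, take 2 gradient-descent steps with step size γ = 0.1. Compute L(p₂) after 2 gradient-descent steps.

16.2

L′(p) = 10p - 26
Step 1: L′(2.5) = -1; p₁ = 2.5 − 0.1·(-1) = 2.6
Step 2: L′(2.6) = 0; p₂ = 2.6 − 0.1·0 = 2.6
L(2.6) = 16.2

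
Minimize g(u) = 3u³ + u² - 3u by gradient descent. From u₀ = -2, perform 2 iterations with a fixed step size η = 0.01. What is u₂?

-2.686169

g′(u) = 9u² + 2u - 3
Step 1: g′(-2) = 29; u₁ = -2 − 0.01·29 = -2.29
Step 2: g′(-2.29) = 39.6169; u₂ = -2.29 − 0.01·39.6169 = -2.686169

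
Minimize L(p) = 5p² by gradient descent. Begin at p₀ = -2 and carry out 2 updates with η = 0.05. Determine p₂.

L′(p) = 10p
p₁ = -2 − 0.05·(-20) = -1
p₂ = -1 − 0.05·(-10) = -0.5

-0.5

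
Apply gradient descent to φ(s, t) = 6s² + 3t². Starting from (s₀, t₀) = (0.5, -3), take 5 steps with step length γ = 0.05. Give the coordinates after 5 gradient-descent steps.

∇φ = (12s, 6t)
(s₁, t₁) = (0.5, -3) − 0.05·(6, -18) = (0.2, -2.1)
(s₂, t₂) = (0.2, -2.1) − 0.05·(2.4, -12.6) = (0.08, -1.47)
(s₃, t₃) = (0.08, -1.47) − 0.05·(0.96, -8.82) = (0.032, -1.029)
(s₄, t₄) = (0.032, -1.029) − 0.05·(0.384, -6.174) = (0.0128, -0.7203)
(s₅, t₅) = (0.0128, -0.7203) − 0.05·(0.1536, -4.3218) = (0.00512, -0.50421)

(0.00512, -0.50421)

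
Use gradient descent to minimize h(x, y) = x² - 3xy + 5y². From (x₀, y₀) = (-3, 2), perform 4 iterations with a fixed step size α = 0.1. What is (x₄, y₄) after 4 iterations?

∇h = (2x - 3y, -3x + 10y)
Step 1: at (-3, 2), ∇h = (-12, 29) → (-3, 2) − 0.1·(-12, 29) = (-1.8, -0.9)
Step 2: at (-1.8, -0.9), ∇h = (-0.9, -3.6) → (-1.8, -0.9) − 0.1·(-0.9, -3.6) = (-1.71, -0.54)
Step 3: at (-1.71, -0.54), ∇h = (-1.8, -0.27) → (-1.71, -0.54) − 0.1·(-1.8, -0.27) = (-1.53, -0.513)
Step 4: at (-1.53, -0.513), ∇h = (-1.521, -0.54) → (-1.53, -0.513) − 0.1·(-1.521, -0.54) = (-1.3779, -0.459)

(-1.3779, -0.459)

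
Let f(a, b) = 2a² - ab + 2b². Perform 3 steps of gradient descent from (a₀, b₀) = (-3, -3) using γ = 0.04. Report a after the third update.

∇f = (4a - b, -a + 4b)
Step 1: at (-3, -3), ∇f = (-9, -9) → (-3, -3) − 0.04·(-9, -9) = (-2.64, -2.64)
Step 2: at (-2.64, -2.64), ∇f = (-7.92, -7.92) → (-2.64, -2.64) − 0.04·(-7.92, -7.92) = (-2.3232, -2.3232)
Step 3: at (-2.3232, -2.3232), ∇f = (-6.9696, -6.9696) → (-2.3232, -2.3232) − 0.04·(-6.9696, -6.9696) = (-2.044416, -2.044416)
a = -2.044416

-2.044416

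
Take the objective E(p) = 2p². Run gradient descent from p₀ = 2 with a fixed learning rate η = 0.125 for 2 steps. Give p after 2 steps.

0.5

E′(p) = 4p
p₁ = 2 − 0.125·8 = 1
p₂ = 1 − 0.125·4 = 0.5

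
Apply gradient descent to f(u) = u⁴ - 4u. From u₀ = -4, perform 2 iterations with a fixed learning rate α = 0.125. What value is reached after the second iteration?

-11545.5625

f′(u) = 4u³ - 4
Step 1: f′(-4) = -260; u₁ = -4 − 0.125·(-260) = 28.5
Step 2: f′(28.5) = 92592.5; u₂ = 28.5 − 0.125·92592.5 = -11545.5625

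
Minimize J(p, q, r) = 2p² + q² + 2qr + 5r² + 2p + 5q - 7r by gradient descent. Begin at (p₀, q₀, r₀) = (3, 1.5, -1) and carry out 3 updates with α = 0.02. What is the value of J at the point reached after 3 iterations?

23.132833672192

∇J = (4p + 2, 2q + 2r + 5, 2q + 10r - 7)
(p₁, q₁, r₁) = (3, 1.5, -1) − 0.02·(14, 6, -14) = (2.72, 1.38, -0.72)
(p₂, q₂, r₂) = (2.72, 1.38, -0.72) − 0.02·(12.88, 6.32, -11.44) = (2.4624, 1.2536, -0.4912)
(p₃, q₃, r₃) = (2.4624, 1.2536, -0.4912) − 0.02·(11.8496, 6.5248, -9.4048) = (2.225408, 1.123104, -0.303104)
J(2.225408, 1.123104, -0.303104) = 23.132833672192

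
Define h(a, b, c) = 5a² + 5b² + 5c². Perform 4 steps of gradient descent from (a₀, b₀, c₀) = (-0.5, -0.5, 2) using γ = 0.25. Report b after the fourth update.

∇h = (10a, 10b, 10c)
(a₁, b₁, c₁) = (-0.5, -0.5, 2) − 0.25·(-5, -5, 20) = (0.75, 0.75, -3)
(a₂, b₂, c₂) = (0.75, 0.75, -3) − 0.25·(7.5, 7.5, -30) = (-1.125, -1.125, 4.5)
(a₃, b₃, c₃) = (-1.125, -1.125, 4.5) − 0.25·(-11.25, -11.25, 45) = (1.6875, 1.6875, -6.75)
(a₄, b₄, c₄) = (1.6875, 1.6875, -6.75) − 0.25·(16.875, 16.875, -67.5) = (-2.53125, -2.53125, 10.125)
b = -2.53125

-2.53125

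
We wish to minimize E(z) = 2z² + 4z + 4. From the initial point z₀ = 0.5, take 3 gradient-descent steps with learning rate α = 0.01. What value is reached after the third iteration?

E′(z) = 4z + 4
z₁ = 0.5 − 0.01·6 = 0.44
z₂ = 0.44 − 0.01·5.76 = 0.3824
z₃ = 0.3824 − 0.01·5.5296 = 0.327104

0.327104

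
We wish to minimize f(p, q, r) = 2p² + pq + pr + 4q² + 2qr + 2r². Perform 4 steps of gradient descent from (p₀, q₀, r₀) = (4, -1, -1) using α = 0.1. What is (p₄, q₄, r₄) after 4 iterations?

(0.7152, -0.018, -0.4116)

∇f = (4p + q + r, p + 8q + 2r, p + 2q + 4r)
(p₁, q₁, r₁) = (4, -1, -1) − 0.1·(14, -6, -2) = (2.6, -0.4, -0.8)
(p₂, q₂, r₂) = (2.6, -0.4, -0.8) − 0.1·(9.2, -2.2, -1.4) = (1.68, -0.18, -0.66)
(p₃, q₃, r₃) = (1.68, -0.18, -0.66) − 0.1·(5.88, -1.08, -1.32) = (1.092, -0.072, -0.528)
(p₄, q₄, r₄) = (1.092, -0.072, -0.528) − 0.1·(3.768, -0.54, -1.164) = (0.7152, -0.018, -0.4116)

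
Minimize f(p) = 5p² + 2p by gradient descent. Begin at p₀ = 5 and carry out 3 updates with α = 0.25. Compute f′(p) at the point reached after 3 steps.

-175.5

f′(p) = 10p + 2
p₁ = 5 − 0.25·52 = -8
p₂ = -8 − 0.25·(-78) = 11.5
p₃ = 11.5 − 0.25·117 = -17.75
f′(p) at (-17.75) = -175.5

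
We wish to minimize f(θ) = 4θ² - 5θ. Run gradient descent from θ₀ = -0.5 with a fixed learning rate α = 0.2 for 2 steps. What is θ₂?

f′(θ) = 8θ - 5
Step 1: f′(-0.5) = -9; θ₁ = -0.5 − 0.2·(-9) = 1.3
Step 2: f′(1.3) = 5.4; θ₂ = 1.3 − 0.2·5.4 = 0.22

0.22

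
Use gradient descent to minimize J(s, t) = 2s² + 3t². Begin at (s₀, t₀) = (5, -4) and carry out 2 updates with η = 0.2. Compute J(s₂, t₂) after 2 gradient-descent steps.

0.1568

∇J = (4s, 6t)
Step 1: at (5, -4), ∇J = (20, -24) → (5, -4) − 0.2·(20, -24) = (1, 0.8)
Step 2: at (1, 0.8), ∇J = (4, 4.8) → (1, 0.8) − 0.2·(4, 4.8) = (0.2, -0.16)
J(0.2, -0.16) = 0.1568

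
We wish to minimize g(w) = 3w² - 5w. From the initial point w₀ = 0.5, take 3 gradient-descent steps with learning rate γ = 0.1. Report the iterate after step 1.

0.7

g′(w) = 6w - 5
Step 1: g′(0.5) = -2; w₁ = 0.5 − 0.1·(-2) = 0.7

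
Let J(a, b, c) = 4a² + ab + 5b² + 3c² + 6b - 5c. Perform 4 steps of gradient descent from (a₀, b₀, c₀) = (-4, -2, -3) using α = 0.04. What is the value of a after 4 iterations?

∇J = (8a + b, a + 10b + 6, 6c - 5)
(a₁, b₁, c₁) = (-4, -2, -3) − 0.04·(-34, -18, -23) = (-2.64, -1.28, -2.08)
(a₂, b₂, c₂) = (-2.64, -1.28, -2.08) − 0.04·(-22.4, -9.44, -17.48) = (-1.744, -0.9024, -1.3808)
(a₃, b₃, c₃) = (-1.744, -0.9024, -1.3808) − 0.04·(-14.8544, -4.768, -13.2848) = (-1.149824, -0.71168, -0.849408)
(a₄, b₄, c₄) = (-1.149824, -0.71168, -0.849408) − 0.04·(-9.910272, -2.266624, -10.096448) = (-0.75341312, -0.62101504, -0.44555008)
a = -0.75341312

-0.75341312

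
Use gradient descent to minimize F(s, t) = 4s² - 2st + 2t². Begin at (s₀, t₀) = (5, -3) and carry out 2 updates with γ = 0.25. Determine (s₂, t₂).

(7.75, -3.25)

∇F = (8s - 2t, -2s + 4t)
Step 1: at (5, -3), ∇F = (46, -22) → (5, -3) − 0.25·(46, -22) = (-6.5, 2.5)
Step 2: at (-6.5, 2.5), ∇F = (-57, 23) → (-6.5, 2.5) − 0.25·(-57, 23) = (7.75, -3.25)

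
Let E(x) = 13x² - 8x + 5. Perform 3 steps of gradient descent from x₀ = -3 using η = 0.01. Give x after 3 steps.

E′(x) = 26x - 8
Step 1: E′(-3) = -86; x₁ = -3 − 0.01·(-86) = -2.14
Step 2: E′(-2.14) = -63.64; x₂ = -2.14 − 0.01·(-63.64) = -1.5036
Step 3: E′(-1.5036) = -47.0936; x₃ = -1.5036 − 0.01·(-47.0936) = -1.032664

-1.032664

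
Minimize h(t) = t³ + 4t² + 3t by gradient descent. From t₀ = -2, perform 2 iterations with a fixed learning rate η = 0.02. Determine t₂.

-1.958424

h′(t) = 3t² + 8t + 3
Step 1: h′(-2) = -1; t₁ = -2 − 0.02·(-1) = -1.98
Step 2: h′(-1.98) = -1.0788; t₂ = -1.98 − 0.02·(-1.0788) = -1.958424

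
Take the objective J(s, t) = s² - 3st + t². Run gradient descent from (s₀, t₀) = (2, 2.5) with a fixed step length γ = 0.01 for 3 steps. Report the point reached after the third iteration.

∇J = (2s - 3t, -3s + 2t)
(s₁, t₁) = (2, 2.5) − 0.01·(-3.5, -1) = (2.035, 2.51)
(s₂, t₂) = (2.035, 2.51) − 0.01·(-3.46, -1.085) = (2.0696, 2.52085)
(s₃, t₃) = (2.0696, 2.52085) − 0.01·(-3.42335, -1.1671) = (2.1038335, 2.532521)

(2.1038335, 2.532521)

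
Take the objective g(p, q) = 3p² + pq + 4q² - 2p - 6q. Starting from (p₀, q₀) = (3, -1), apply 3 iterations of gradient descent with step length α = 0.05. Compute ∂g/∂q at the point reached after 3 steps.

∇g = (6p + q - 2, p + 8q - 6)
Step 1: at (3, -1), ∇g = (15, -11) → (3, -1) − 0.05·(15, -11) = (2.25, -0.45)
Step 2: at (2.25, -0.45), ∇g = (11.05, -7.35) → (2.25, -0.45) − 0.05·(11.05, -7.35) = (1.6975, -0.0825)
Step 3: at (1.6975, -0.0825), ∇g = (8.1025, -4.9625) → (1.6975, -0.0825) − 0.05·(8.1025, -4.9625) = (1.292375, 0.165625)
∂g/∂q at (1.292375, 0.165625) = -3.382625

-3.382625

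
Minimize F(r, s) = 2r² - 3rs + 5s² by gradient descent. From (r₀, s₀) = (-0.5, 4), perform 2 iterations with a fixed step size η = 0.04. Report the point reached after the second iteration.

(0.3312, 1.4112)

∇F = (4r - 3s, -3r + 10s)
(r₁, s₁) = (-0.5, 4) − 0.04·(-14, 41.5) = (0.06, 2.34)
(r₂, s₂) = (0.06, 2.34) − 0.04·(-6.78, 23.22) = (0.3312, 1.4112)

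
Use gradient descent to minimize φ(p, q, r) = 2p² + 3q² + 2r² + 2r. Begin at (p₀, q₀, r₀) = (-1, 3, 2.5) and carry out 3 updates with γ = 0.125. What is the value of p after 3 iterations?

-0.125

∇φ = (4p, 6q, 4r + 2)
Step 1: at (-1, 3, 2.5), ∇φ = (-4, 18, 12) → (-1, 3, 2.5) − 0.125·(-4, 18, 12) = (-0.5, 0.75, 1)
Step 2: at (-0.5, 0.75, 1), ∇φ = (-2, 4.5, 6) → (-0.5, 0.75, 1) − 0.125·(-2, 4.5, 6) = (-0.25, 0.1875, 0.25)
Step 3: at (-0.25, 0.1875, 0.25), ∇φ = (-1, 1.125, 3) → (-0.25, 0.1875, 0.25) − 0.125·(-1, 1.125, 3) = (-0.125, 0.046875, -0.125)
p = -0.125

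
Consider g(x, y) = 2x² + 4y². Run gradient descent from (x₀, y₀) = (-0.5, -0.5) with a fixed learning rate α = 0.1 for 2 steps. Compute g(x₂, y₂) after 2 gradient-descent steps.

∇g = (4x, 8y)
(x₁, y₁) = (-0.5, -0.5) − 0.1·(-2, -4) = (-0.3, -0.1)
(x₂, y₂) = (-0.3, -0.1) − 0.1·(-1.2, -0.8) = (-0.18, -0.02)
g(-0.18, -0.02) = 0.0664

0.0664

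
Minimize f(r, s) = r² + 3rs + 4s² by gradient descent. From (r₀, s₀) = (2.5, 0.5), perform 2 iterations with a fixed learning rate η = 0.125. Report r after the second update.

∇f = (2r + 3s, 3r + 8s)
Step 1: at (2.5, 0.5), ∇f = (6.5, 11.5) → (2.5, 0.5) − 0.125·(6.5, 11.5) = (1.6875, -0.9375)
Step 2: at (1.6875, -0.9375), ∇f = (0.5625, -2.4375) → (1.6875, -0.9375) − 0.125·(0.5625, -2.4375) = (1.6171875, -0.6328125)
r = 1.6171875

1.6171875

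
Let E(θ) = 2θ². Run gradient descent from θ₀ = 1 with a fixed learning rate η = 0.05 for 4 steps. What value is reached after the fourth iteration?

E′(θ) = 4θ
Step 1: E′(1) = 4; θ₁ = 1 − 0.05·4 = 0.8
Step 2: E′(0.8) = 3.2; θ₂ = 0.8 − 0.05·3.2 = 0.64
Step 3: E′(0.64) = 2.56; θ₃ = 0.64 − 0.05·2.56 = 0.512
Step 4: E′(0.512) = 2.048; θ₄ = 0.512 − 0.05·2.048 = 0.4096

0.4096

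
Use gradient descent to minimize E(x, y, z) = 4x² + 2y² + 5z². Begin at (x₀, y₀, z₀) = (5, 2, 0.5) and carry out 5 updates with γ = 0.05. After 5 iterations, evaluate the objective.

∇E = (8x, 4y, 10z)
Step 1: at (5, 2, 0.5), ∇E = (40, 8, 5) → (5, 2, 0.5) − 0.05·(40, 8, 5) = (3, 1.6, 0.25)
Step 2: at (3, 1.6, 0.25), ∇E = (24, 6.4, 2.5) → (3, 1.6, 0.25) − 0.05·(24, 6.4, 2.5) = (1.8, 1.28, 0.125)
Step 3: at (1.8, 1.28, 0.125), ∇E = (14.4, 5.12, 1.25) → (1.8, 1.28, 0.125) − 0.05·(14.4, 5.12, 1.25) = (1.08, 1.024, 0.0625)
Step 4: at (1.08, 1.024, 0.0625), ∇E = (8.64, 4.096, 0.625) → (1.08, 1.024, 0.0625) − 0.05·(8.64, 4.096, 0.625) = (0.648, 0.8192, 0.03125)
Step 5: at (0.648, 0.8192, 0.03125), ∇E = (5.184, 3.2768, 0.3125) → (0.648, 0.8192, 0.03125) − 0.05·(5.184, 3.2768, 0.3125) = (0.3888, 0.65536, 0.015625)
E(0.3888, 0.65536, 0.015625) = 1.464875922325

1.464875922325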